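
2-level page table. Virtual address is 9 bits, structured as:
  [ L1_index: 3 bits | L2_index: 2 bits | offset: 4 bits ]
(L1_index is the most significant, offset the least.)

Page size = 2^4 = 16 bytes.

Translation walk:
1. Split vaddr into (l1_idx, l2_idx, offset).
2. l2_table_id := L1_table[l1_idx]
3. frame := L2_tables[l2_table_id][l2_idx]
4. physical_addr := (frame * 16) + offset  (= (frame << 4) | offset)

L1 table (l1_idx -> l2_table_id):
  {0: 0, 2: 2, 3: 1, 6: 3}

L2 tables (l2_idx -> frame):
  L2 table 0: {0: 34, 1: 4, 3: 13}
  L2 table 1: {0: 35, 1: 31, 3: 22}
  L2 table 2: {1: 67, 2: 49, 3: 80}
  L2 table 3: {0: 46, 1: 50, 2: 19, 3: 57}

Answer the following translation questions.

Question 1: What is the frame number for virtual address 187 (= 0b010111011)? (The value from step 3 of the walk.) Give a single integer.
Answer: 80

Derivation:
vaddr = 187: l1_idx=2, l2_idx=3
L1[2] = 2; L2[2][3] = 80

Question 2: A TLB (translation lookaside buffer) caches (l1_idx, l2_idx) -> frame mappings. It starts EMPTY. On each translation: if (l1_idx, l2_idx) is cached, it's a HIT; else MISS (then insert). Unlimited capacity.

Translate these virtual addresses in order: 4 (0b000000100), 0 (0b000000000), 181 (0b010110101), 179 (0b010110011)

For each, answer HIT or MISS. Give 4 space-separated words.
Answer: MISS HIT MISS HIT

Derivation:
vaddr=4: (0,0) not in TLB -> MISS, insert
vaddr=0: (0,0) in TLB -> HIT
vaddr=181: (2,3) not in TLB -> MISS, insert
vaddr=179: (2,3) in TLB -> HIT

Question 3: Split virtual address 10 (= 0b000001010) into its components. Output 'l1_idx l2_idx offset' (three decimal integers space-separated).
Answer: 0 0 10

Derivation:
vaddr = 10 = 0b000001010
  top 3 bits -> l1_idx = 0
  next 2 bits -> l2_idx = 0
  bottom 4 bits -> offset = 10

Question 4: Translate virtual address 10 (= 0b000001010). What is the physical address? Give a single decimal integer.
vaddr = 10 = 0b000001010
Split: l1_idx=0, l2_idx=0, offset=10
L1[0] = 0
L2[0][0] = 34
paddr = 34 * 16 + 10 = 554

Answer: 554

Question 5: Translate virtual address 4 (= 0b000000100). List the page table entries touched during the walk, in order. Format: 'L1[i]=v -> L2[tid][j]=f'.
vaddr = 4 = 0b000000100
Split: l1_idx=0, l2_idx=0, offset=4

Answer: L1[0]=0 -> L2[0][0]=34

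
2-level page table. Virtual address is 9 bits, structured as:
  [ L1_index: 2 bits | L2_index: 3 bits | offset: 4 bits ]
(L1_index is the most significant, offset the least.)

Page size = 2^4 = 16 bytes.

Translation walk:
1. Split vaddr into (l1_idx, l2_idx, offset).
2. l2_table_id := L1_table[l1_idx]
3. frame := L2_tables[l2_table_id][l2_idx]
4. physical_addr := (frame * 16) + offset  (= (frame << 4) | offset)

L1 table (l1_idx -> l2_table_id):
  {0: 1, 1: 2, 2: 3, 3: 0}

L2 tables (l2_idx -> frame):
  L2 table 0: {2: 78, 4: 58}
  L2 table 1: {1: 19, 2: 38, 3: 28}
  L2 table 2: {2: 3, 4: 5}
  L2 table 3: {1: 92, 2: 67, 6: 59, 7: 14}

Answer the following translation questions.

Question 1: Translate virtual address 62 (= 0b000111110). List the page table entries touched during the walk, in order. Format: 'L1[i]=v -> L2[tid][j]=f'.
Answer: L1[0]=1 -> L2[1][3]=28

Derivation:
vaddr = 62 = 0b000111110
Split: l1_idx=0, l2_idx=3, offset=14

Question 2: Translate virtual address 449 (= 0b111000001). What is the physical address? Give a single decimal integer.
vaddr = 449 = 0b111000001
Split: l1_idx=3, l2_idx=4, offset=1
L1[3] = 0
L2[0][4] = 58
paddr = 58 * 16 + 1 = 929

Answer: 929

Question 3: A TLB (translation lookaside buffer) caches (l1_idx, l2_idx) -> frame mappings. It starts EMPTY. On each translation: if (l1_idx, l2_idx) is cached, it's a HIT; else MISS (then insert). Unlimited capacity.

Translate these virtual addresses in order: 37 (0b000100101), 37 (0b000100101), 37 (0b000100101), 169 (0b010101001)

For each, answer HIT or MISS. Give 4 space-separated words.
vaddr=37: (0,2) not in TLB -> MISS, insert
vaddr=37: (0,2) in TLB -> HIT
vaddr=37: (0,2) in TLB -> HIT
vaddr=169: (1,2) not in TLB -> MISS, insert

Answer: MISS HIT HIT MISS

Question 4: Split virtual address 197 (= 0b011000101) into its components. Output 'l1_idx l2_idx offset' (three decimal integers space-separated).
vaddr = 197 = 0b011000101
  top 2 bits -> l1_idx = 1
  next 3 bits -> l2_idx = 4
  bottom 4 bits -> offset = 5

Answer: 1 4 5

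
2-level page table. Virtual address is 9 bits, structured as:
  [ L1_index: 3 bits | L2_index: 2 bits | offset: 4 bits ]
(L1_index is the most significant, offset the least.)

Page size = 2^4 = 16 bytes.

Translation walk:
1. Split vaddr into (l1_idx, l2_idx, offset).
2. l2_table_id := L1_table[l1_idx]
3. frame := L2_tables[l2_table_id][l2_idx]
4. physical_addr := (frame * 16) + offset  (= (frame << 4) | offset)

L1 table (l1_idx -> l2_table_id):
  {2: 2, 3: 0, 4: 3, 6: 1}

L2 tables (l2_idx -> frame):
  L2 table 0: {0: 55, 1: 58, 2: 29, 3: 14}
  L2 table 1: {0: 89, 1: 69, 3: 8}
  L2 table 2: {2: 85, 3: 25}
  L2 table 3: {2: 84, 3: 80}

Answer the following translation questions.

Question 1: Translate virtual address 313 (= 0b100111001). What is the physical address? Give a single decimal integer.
vaddr = 313 = 0b100111001
Split: l1_idx=4, l2_idx=3, offset=9
L1[4] = 3
L2[3][3] = 80
paddr = 80 * 16 + 9 = 1289

Answer: 1289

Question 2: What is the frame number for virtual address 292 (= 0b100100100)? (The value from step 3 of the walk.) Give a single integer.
Answer: 84

Derivation:
vaddr = 292: l1_idx=4, l2_idx=2
L1[4] = 3; L2[3][2] = 84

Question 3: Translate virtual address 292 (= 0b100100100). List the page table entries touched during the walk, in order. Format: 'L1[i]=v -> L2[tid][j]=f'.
Answer: L1[4]=3 -> L2[3][2]=84

Derivation:
vaddr = 292 = 0b100100100
Split: l1_idx=4, l2_idx=2, offset=4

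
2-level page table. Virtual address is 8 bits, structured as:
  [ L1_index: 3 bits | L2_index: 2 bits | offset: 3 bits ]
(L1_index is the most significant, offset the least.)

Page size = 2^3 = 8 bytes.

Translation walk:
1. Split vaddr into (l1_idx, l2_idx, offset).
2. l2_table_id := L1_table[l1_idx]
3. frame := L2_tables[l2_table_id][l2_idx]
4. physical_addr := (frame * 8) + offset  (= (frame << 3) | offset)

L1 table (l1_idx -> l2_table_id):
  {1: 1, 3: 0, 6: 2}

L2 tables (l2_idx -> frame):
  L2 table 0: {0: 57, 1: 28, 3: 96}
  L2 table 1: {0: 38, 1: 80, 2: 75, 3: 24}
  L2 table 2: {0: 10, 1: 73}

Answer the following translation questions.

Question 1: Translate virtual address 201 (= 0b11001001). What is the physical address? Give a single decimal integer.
Answer: 585

Derivation:
vaddr = 201 = 0b11001001
Split: l1_idx=6, l2_idx=1, offset=1
L1[6] = 2
L2[2][1] = 73
paddr = 73 * 8 + 1 = 585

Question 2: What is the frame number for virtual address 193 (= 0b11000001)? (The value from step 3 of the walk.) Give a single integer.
Answer: 10

Derivation:
vaddr = 193: l1_idx=6, l2_idx=0
L1[6] = 2; L2[2][0] = 10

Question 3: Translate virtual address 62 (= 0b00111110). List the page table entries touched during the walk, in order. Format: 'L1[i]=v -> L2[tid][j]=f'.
vaddr = 62 = 0b00111110
Split: l1_idx=1, l2_idx=3, offset=6

Answer: L1[1]=1 -> L2[1][3]=24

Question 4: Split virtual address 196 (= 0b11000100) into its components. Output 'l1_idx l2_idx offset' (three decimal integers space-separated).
vaddr = 196 = 0b11000100
  top 3 bits -> l1_idx = 6
  next 2 bits -> l2_idx = 0
  bottom 3 bits -> offset = 4

Answer: 6 0 4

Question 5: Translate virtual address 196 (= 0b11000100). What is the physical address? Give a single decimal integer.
vaddr = 196 = 0b11000100
Split: l1_idx=6, l2_idx=0, offset=4
L1[6] = 2
L2[2][0] = 10
paddr = 10 * 8 + 4 = 84

Answer: 84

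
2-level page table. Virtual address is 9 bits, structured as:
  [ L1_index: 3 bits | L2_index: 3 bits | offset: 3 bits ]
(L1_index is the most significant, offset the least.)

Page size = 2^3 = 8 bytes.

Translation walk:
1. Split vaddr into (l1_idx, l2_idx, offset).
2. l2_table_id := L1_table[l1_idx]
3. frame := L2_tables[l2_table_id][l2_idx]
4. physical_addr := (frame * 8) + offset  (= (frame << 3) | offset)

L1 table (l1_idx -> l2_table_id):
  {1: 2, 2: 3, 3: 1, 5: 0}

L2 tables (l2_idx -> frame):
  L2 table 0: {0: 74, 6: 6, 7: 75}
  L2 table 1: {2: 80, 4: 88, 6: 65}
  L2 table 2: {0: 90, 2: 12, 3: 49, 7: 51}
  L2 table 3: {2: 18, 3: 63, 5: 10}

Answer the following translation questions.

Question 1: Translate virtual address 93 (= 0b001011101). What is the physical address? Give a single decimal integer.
vaddr = 93 = 0b001011101
Split: l1_idx=1, l2_idx=3, offset=5
L1[1] = 2
L2[2][3] = 49
paddr = 49 * 8 + 5 = 397

Answer: 397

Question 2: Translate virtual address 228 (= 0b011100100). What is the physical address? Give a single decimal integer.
Answer: 708

Derivation:
vaddr = 228 = 0b011100100
Split: l1_idx=3, l2_idx=4, offset=4
L1[3] = 1
L2[1][4] = 88
paddr = 88 * 8 + 4 = 708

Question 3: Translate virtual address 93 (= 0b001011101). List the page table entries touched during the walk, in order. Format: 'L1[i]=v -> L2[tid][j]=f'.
vaddr = 93 = 0b001011101
Split: l1_idx=1, l2_idx=3, offset=5

Answer: L1[1]=2 -> L2[2][3]=49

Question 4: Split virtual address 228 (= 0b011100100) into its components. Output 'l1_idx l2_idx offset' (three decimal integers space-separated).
Answer: 3 4 4

Derivation:
vaddr = 228 = 0b011100100
  top 3 bits -> l1_idx = 3
  next 3 bits -> l2_idx = 4
  bottom 3 bits -> offset = 4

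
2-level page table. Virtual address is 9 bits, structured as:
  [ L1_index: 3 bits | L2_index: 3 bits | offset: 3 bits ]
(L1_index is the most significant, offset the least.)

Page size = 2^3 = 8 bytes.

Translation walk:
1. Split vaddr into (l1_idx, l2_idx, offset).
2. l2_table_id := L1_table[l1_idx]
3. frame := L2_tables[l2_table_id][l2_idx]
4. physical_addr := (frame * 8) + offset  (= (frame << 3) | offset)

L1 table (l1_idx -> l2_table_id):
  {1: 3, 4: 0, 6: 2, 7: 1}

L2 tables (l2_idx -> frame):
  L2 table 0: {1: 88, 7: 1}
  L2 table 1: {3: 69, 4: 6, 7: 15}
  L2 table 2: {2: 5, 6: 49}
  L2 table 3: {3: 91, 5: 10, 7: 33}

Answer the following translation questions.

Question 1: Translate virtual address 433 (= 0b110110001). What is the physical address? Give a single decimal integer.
Answer: 393

Derivation:
vaddr = 433 = 0b110110001
Split: l1_idx=6, l2_idx=6, offset=1
L1[6] = 2
L2[2][6] = 49
paddr = 49 * 8 + 1 = 393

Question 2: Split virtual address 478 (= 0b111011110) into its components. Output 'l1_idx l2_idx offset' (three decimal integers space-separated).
vaddr = 478 = 0b111011110
  top 3 bits -> l1_idx = 7
  next 3 bits -> l2_idx = 3
  bottom 3 bits -> offset = 6

Answer: 7 3 6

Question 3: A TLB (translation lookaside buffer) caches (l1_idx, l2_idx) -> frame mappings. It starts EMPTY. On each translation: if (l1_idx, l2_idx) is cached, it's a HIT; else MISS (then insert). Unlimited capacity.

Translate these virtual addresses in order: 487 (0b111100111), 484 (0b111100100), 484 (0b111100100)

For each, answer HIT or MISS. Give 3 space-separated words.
Answer: MISS HIT HIT

Derivation:
vaddr=487: (7,4) not in TLB -> MISS, insert
vaddr=484: (7,4) in TLB -> HIT
vaddr=484: (7,4) in TLB -> HIT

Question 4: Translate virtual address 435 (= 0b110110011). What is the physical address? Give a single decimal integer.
vaddr = 435 = 0b110110011
Split: l1_idx=6, l2_idx=6, offset=3
L1[6] = 2
L2[2][6] = 49
paddr = 49 * 8 + 3 = 395

Answer: 395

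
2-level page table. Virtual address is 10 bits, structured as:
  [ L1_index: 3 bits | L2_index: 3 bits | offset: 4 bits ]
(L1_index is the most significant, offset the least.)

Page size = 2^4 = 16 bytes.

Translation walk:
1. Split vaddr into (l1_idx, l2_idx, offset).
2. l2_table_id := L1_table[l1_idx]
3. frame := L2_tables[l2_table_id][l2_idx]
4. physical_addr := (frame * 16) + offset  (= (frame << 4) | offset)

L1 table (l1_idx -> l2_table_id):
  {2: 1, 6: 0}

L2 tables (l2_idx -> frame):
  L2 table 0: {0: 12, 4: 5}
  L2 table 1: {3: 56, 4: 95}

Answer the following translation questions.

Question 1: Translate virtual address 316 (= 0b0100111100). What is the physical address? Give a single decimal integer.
Answer: 908

Derivation:
vaddr = 316 = 0b0100111100
Split: l1_idx=2, l2_idx=3, offset=12
L1[2] = 1
L2[1][3] = 56
paddr = 56 * 16 + 12 = 908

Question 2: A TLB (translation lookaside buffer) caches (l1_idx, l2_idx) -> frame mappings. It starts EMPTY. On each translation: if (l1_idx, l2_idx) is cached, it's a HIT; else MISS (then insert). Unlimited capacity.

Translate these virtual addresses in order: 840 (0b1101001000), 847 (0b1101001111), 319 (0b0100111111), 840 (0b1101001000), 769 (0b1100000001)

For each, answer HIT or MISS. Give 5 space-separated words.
Answer: MISS HIT MISS HIT MISS

Derivation:
vaddr=840: (6,4) not in TLB -> MISS, insert
vaddr=847: (6,4) in TLB -> HIT
vaddr=319: (2,3) not in TLB -> MISS, insert
vaddr=840: (6,4) in TLB -> HIT
vaddr=769: (6,0) not in TLB -> MISS, insert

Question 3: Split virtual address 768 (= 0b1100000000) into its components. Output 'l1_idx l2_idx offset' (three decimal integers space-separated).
Answer: 6 0 0

Derivation:
vaddr = 768 = 0b1100000000
  top 3 bits -> l1_idx = 6
  next 3 bits -> l2_idx = 0
  bottom 4 bits -> offset = 0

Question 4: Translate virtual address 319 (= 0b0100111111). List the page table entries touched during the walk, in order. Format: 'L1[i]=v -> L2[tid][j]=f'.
Answer: L1[2]=1 -> L2[1][3]=56

Derivation:
vaddr = 319 = 0b0100111111
Split: l1_idx=2, l2_idx=3, offset=15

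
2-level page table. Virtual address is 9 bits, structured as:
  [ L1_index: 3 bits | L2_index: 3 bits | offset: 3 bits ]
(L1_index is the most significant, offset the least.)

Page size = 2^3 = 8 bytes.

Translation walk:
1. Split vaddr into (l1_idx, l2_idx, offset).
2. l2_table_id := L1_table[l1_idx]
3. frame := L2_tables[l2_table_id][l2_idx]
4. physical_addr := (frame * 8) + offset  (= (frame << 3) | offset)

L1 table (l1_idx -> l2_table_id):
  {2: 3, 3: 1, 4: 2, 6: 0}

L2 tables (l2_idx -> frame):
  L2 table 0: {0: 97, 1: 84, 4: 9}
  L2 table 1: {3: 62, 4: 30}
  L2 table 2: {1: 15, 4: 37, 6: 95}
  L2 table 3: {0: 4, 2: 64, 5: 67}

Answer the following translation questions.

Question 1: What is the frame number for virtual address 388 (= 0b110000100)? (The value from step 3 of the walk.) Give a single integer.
Answer: 97

Derivation:
vaddr = 388: l1_idx=6, l2_idx=0
L1[6] = 0; L2[0][0] = 97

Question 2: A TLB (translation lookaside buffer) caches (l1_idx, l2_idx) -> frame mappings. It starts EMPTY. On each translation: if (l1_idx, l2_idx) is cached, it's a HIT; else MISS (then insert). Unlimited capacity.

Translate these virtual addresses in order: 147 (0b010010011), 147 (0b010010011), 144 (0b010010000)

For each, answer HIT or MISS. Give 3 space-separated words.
Answer: MISS HIT HIT

Derivation:
vaddr=147: (2,2) not in TLB -> MISS, insert
vaddr=147: (2,2) in TLB -> HIT
vaddr=144: (2,2) in TLB -> HIT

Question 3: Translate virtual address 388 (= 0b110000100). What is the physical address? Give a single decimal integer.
Answer: 780

Derivation:
vaddr = 388 = 0b110000100
Split: l1_idx=6, l2_idx=0, offset=4
L1[6] = 0
L2[0][0] = 97
paddr = 97 * 8 + 4 = 780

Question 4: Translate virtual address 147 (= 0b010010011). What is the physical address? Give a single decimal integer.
vaddr = 147 = 0b010010011
Split: l1_idx=2, l2_idx=2, offset=3
L1[2] = 3
L2[3][2] = 64
paddr = 64 * 8 + 3 = 515

Answer: 515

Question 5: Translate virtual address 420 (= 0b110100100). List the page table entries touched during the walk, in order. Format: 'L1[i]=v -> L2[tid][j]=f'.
Answer: L1[6]=0 -> L2[0][4]=9

Derivation:
vaddr = 420 = 0b110100100
Split: l1_idx=6, l2_idx=4, offset=4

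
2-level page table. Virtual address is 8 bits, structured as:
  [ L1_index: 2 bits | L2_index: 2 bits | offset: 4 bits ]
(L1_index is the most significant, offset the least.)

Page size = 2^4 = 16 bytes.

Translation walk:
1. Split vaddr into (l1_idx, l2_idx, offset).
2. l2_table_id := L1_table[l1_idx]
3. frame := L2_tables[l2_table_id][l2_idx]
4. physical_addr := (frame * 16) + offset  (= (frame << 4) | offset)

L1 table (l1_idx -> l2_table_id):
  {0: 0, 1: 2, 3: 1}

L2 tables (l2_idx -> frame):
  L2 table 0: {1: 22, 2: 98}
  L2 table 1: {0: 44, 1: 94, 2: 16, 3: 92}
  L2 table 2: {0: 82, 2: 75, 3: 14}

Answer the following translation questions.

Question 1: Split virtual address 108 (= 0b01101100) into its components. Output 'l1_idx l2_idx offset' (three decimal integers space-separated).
Answer: 1 2 12

Derivation:
vaddr = 108 = 0b01101100
  top 2 bits -> l1_idx = 1
  next 2 bits -> l2_idx = 2
  bottom 4 bits -> offset = 12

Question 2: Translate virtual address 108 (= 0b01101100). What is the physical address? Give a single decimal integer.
vaddr = 108 = 0b01101100
Split: l1_idx=1, l2_idx=2, offset=12
L1[1] = 2
L2[2][2] = 75
paddr = 75 * 16 + 12 = 1212

Answer: 1212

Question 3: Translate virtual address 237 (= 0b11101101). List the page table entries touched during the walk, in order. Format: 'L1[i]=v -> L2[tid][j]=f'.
vaddr = 237 = 0b11101101
Split: l1_idx=3, l2_idx=2, offset=13

Answer: L1[3]=1 -> L2[1][2]=16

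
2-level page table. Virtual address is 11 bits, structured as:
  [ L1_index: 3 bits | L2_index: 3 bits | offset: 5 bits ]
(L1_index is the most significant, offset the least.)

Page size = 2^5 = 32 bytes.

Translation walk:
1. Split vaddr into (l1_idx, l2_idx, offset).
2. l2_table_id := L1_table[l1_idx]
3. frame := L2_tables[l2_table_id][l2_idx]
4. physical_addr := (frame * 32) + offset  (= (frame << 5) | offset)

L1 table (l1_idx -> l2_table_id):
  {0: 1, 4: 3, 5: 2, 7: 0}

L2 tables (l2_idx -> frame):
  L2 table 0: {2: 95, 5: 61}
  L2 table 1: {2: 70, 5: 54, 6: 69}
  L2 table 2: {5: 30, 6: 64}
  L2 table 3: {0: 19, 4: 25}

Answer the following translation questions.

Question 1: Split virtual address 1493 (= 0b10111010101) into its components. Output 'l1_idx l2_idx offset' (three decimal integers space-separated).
Answer: 5 6 21

Derivation:
vaddr = 1493 = 0b10111010101
  top 3 bits -> l1_idx = 5
  next 3 bits -> l2_idx = 6
  bottom 5 bits -> offset = 21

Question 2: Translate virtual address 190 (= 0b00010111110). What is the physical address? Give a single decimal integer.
vaddr = 190 = 0b00010111110
Split: l1_idx=0, l2_idx=5, offset=30
L1[0] = 1
L2[1][5] = 54
paddr = 54 * 32 + 30 = 1758

Answer: 1758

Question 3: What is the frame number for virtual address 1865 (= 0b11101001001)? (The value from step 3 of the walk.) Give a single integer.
Answer: 95

Derivation:
vaddr = 1865: l1_idx=7, l2_idx=2
L1[7] = 0; L2[0][2] = 95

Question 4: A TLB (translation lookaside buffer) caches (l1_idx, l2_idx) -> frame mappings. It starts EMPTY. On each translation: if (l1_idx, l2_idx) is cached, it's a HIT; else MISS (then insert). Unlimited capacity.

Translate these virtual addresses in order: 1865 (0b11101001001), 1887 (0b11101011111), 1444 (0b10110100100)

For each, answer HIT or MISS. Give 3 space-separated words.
vaddr=1865: (7,2) not in TLB -> MISS, insert
vaddr=1887: (7,2) in TLB -> HIT
vaddr=1444: (5,5) not in TLB -> MISS, insert

Answer: MISS HIT MISS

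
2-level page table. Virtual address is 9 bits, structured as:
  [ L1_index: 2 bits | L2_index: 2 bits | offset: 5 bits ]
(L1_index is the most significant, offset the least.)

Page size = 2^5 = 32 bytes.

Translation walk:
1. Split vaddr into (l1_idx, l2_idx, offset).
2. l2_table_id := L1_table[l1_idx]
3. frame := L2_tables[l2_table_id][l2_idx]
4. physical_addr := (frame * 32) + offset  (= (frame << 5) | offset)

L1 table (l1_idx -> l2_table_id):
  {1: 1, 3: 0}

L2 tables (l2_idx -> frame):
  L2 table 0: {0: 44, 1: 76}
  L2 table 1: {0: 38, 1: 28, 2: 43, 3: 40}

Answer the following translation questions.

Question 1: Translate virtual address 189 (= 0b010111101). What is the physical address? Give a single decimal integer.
vaddr = 189 = 0b010111101
Split: l1_idx=1, l2_idx=1, offset=29
L1[1] = 1
L2[1][1] = 28
paddr = 28 * 32 + 29 = 925

Answer: 925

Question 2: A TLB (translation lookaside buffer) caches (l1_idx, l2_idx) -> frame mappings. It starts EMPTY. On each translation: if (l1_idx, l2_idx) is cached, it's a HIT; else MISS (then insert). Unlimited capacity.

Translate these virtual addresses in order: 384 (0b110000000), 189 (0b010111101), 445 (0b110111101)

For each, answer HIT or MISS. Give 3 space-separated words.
Answer: MISS MISS MISS

Derivation:
vaddr=384: (3,0) not in TLB -> MISS, insert
vaddr=189: (1,1) not in TLB -> MISS, insert
vaddr=445: (3,1) not in TLB -> MISS, insert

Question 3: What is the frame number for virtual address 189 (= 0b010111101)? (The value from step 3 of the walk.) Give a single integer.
Answer: 28

Derivation:
vaddr = 189: l1_idx=1, l2_idx=1
L1[1] = 1; L2[1][1] = 28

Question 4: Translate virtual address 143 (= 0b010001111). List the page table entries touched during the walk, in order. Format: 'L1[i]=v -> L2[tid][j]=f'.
vaddr = 143 = 0b010001111
Split: l1_idx=1, l2_idx=0, offset=15

Answer: L1[1]=1 -> L2[1][0]=38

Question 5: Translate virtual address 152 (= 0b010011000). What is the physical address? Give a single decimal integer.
vaddr = 152 = 0b010011000
Split: l1_idx=1, l2_idx=0, offset=24
L1[1] = 1
L2[1][0] = 38
paddr = 38 * 32 + 24 = 1240

Answer: 1240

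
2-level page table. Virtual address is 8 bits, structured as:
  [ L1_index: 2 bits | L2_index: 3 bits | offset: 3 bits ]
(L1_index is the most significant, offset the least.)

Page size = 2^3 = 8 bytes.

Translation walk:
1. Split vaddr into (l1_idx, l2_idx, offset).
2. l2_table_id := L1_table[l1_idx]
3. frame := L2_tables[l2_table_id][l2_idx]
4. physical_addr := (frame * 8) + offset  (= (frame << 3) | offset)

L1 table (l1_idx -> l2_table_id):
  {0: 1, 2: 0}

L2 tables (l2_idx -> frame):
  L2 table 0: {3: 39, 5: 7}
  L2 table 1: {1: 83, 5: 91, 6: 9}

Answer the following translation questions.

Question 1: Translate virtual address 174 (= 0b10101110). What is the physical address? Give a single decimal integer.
vaddr = 174 = 0b10101110
Split: l1_idx=2, l2_idx=5, offset=6
L1[2] = 0
L2[0][5] = 7
paddr = 7 * 8 + 6 = 62

Answer: 62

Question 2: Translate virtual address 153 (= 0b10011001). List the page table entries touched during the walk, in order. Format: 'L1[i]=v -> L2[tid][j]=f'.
vaddr = 153 = 0b10011001
Split: l1_idx=2, l2_idx=3, offset=1

Answer: L1[2]=0 -> L2[0][3]=39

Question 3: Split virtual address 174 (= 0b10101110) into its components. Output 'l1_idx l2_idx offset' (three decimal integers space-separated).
vaddr = 174 = 0b10101110
  top 2 bits -> l1_idx = 2
  next 3 bits -> l2_idx = 5
  bottom 3 bits -> offset = 6

Answer: 2 5 6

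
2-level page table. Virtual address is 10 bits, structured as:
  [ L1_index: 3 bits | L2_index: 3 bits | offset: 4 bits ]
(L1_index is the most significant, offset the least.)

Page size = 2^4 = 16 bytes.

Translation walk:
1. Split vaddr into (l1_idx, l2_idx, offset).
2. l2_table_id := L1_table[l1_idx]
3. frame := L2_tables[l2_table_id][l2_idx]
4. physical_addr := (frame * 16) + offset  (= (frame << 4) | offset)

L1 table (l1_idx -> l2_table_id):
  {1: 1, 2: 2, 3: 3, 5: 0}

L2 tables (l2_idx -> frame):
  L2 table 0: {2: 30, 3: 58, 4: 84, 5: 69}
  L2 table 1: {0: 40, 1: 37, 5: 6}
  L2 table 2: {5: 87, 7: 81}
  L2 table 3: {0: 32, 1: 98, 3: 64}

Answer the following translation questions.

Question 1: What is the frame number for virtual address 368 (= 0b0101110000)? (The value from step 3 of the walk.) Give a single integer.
vaddr = 368: l1_idx=2, l2_idx=7
L1[2] = 2; L2[2][7] = 81

Answer: 81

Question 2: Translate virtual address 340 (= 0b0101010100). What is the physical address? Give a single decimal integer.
Answer: 1396

Derivation:
vaddr = 340 = 0b0101010100
Split: l1_idx=2, l2_idx=5, offset=4
L1[2] = 2
L2[2][5] = 87
paddr = 87 * 16 + 4 = 1396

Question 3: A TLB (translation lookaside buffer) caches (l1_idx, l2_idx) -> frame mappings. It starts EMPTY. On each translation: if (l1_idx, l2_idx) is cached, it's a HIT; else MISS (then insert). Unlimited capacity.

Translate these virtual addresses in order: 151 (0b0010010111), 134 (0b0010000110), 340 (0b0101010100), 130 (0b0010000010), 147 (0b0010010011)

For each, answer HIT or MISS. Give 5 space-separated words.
vaddr=151: (1,1) not in TLB -> MISS, insert
vaddr=134: (1,0) not in TLB -> MISS, insert
vaddr=340: (2,5) not in TLB -> MISS, insert
vaddr=130: (1,0) in TLB -> HIT
vaddr=147: (1,1) in TLB -> HIT

Answer: MISS MISS MISS HIT HIT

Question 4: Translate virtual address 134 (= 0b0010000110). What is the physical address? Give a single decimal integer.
Answer: 646

Derivation:
vaddr = 134 = 0b0010000110
Split: l1_idx=1, l2_idx=0, offset=6
L1[1] = 1
L2[1][0] = 40
paddr = 40 * 16 + 6 = 646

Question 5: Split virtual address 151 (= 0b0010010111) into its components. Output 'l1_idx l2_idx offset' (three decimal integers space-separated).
Answer: 1 1 7

Derivation:
vaddr = 151 = 0b0010010111
  top 3 bits -> l1_idx = 1
  next 3 bits -> l2_idx = 1
  bottom 4 bits -> offset = 7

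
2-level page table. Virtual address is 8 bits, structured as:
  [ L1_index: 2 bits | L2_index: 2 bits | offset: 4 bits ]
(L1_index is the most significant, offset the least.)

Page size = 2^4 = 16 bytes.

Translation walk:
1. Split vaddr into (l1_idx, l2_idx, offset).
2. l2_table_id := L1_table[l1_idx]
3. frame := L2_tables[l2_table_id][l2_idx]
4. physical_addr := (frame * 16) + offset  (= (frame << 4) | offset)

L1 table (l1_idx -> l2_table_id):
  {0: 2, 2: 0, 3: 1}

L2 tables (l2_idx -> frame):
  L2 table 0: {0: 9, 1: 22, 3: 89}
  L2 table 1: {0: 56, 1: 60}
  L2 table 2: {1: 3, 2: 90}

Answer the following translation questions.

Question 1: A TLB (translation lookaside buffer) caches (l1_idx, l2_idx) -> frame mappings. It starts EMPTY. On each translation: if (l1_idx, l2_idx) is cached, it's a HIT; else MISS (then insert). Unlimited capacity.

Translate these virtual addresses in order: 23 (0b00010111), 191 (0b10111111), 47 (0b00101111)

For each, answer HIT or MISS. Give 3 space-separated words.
Answer: MISS MISS MISS

Derivation:
vaddr=23: (0,1) not in TLB -> MISS, insert
vaddr=191: (2,3) not in TLB -> MISS, insert
vaddr=47: (0,2) not in TLB -> MISS, insert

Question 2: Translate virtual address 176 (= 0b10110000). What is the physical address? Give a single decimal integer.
vaddr = 176 = 0b10110000
Split: l1_idx=2, l2_idx=3, offset=0
L1[2] = 0
L2[0][3] = 89
paddr = 89 * 16 + 0 = 1424

Answer: 1424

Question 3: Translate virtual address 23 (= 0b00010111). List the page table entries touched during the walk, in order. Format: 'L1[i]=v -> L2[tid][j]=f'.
vaddr = 23 = 0b00010111
Split: l1_idx=0, l2_idx=1, offset=7

Answer: L1[0]=2 -> L2[2][1]=3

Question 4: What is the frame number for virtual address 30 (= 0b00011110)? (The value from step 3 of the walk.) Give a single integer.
vaddr = 30: l1_idx=0, l2_idx=1
L1[0] = 2; L2[2][1] = 3

Answer: 3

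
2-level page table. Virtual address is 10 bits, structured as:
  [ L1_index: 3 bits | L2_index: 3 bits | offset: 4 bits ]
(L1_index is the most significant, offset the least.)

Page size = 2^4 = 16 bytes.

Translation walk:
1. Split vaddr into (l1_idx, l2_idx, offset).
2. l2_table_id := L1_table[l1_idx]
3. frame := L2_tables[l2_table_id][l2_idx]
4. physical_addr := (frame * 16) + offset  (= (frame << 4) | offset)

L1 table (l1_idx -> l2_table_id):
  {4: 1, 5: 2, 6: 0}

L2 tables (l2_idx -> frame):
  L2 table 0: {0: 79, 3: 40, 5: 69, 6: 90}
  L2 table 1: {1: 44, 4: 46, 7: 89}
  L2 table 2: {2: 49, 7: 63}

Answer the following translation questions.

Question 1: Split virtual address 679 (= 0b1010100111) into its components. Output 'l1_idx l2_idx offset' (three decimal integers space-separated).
Answer: 5 2 7

Derivation:
vaddr = 679 = 0b1010100111
  top 3 bits -> l1_idx = 5
  next 3 bits -> l2_idx = 2
  bottom 4 bits -> offset = 7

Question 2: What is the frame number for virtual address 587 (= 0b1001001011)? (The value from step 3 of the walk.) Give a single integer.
vaddr = 587: l1_idx=4, l2_idx=4
L1[4] = 1; L2[1][4] = 46

Answer: 46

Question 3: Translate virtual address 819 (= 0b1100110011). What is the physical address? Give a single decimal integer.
vaddr = 819 = 0b1100110011
Split: l1_idx=6, l2_idx=3, offset=3
L1[6] = 0
L2[0][3] = 40
paddr = 40 * 16 + 3 = 643

Answer: 643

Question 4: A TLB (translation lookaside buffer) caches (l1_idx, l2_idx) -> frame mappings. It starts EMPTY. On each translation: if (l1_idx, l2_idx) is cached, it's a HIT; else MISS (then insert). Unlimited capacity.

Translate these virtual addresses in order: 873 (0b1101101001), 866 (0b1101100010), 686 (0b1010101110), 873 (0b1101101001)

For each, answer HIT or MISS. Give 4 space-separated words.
Answer: MISS HIT MISS HIT

Derivation:
vaddr=873: (6,6) not in TLB -> MISS, insert
vaddr=866: (6,6) in TLB -> HIT
vaddr=686: (5,2) not in TLB -> MISS, insert
vaddr=873: (6,6) in TLB -> HIT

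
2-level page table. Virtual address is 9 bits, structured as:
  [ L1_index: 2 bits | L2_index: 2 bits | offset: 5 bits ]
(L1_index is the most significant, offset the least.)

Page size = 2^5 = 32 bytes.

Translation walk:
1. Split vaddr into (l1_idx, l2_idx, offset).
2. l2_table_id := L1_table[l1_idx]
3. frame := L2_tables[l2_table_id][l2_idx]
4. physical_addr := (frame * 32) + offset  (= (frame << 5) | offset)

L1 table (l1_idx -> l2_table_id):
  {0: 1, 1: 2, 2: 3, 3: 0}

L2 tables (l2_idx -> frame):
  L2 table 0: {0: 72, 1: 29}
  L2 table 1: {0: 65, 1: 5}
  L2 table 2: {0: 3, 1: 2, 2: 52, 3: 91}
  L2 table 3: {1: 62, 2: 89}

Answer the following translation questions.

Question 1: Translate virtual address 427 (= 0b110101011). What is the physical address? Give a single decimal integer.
Answer: 939

Derivation:
vaddr = 427 = 0b110101011
Split: l1_idx=3, l2_idx=1, offset=11
L1[3] = 0
L2[0][1] = 29
paddr = 29 * 32 + 11 = 939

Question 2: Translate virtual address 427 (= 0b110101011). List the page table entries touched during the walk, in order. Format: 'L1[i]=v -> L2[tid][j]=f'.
vaddr = 427 = 0b110101011
Split: l1_idx=3, l2_idx=1, offset=11

Answer: L1[3]=0 -> L2[0][1]=29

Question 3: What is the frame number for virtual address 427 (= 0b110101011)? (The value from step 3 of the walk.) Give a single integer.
vaddr = 427: l1_idx=3, l2_idx=1
L1[3] = 0; L2[0][1] = 29

Answer: 29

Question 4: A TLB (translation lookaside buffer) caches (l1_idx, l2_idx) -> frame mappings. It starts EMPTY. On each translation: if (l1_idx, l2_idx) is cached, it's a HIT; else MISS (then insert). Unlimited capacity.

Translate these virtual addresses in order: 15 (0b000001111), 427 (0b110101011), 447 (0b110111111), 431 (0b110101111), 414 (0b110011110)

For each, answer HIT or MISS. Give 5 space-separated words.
vaddr=15: (0,0) not in TLB -> MISS, insert
vaddr=427: (3,1) not in TLB -> MISS, insert
vaddr=447: (3,1) in TLB -> HIT
vaddr=431: (3,1) in TLB -> HIT
vaddr=414: (3,0) not in TLB -> MISS, insert

Answer: MISS MISS HIT HIT MISS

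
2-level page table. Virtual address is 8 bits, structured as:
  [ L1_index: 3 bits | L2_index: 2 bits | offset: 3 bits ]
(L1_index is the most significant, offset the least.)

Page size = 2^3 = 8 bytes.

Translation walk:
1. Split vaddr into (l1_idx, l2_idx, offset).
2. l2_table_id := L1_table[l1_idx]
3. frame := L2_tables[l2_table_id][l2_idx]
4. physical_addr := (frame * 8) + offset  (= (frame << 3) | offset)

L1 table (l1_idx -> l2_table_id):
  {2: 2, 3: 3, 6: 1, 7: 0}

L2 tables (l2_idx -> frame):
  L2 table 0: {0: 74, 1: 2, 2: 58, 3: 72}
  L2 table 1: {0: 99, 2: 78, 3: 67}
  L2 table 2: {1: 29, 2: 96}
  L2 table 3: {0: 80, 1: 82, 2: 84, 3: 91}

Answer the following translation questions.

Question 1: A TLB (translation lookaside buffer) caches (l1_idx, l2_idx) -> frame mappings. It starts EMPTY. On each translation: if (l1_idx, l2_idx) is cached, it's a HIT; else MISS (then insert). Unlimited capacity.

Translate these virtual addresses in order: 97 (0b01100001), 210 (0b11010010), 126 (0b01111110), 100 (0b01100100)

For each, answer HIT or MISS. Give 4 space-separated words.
vaddr=97: (3,0) not in TLB -> MISS, insert
vaddr=210: (6,2) not in TLB -> MISS, insert
vaddr=126: (3,3) not in TLB -> MISS, insert
vaddr=100: (3,0) in TLB -> HIT

Answer: MISS MISS MISS HIT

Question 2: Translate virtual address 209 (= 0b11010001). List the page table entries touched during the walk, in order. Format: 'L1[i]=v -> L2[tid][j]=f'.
vaddr = 209 = 0b11010001
Split: l1_idx=6, l2_idx=2, offset=1

Answer: L1[6]=1 -> L2[1][2]=78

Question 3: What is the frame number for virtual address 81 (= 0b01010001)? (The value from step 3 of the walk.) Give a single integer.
vaddr = 81: l1_idx=2, l2_idx=2
L1[2] = 2; L2[2][2] = 96

Answer: 96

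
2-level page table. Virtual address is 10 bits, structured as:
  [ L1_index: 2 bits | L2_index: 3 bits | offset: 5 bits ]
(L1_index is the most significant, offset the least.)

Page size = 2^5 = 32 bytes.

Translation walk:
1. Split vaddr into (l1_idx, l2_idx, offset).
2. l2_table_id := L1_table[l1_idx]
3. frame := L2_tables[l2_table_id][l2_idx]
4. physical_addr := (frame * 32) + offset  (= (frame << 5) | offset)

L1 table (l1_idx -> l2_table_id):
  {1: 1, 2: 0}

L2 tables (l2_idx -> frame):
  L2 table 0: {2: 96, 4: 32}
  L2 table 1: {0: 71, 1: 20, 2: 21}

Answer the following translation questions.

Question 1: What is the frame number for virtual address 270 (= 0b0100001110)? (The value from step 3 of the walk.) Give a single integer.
Answer: 71

Derivation:
vaddr = 270: l1_idx=1, l2_idx=0
L1[1] = 1; L2[1][0] = 71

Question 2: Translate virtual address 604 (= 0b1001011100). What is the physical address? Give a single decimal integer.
Answer: 3100

Derivation:
vaddr = 604 = 0b1001011100
Split: l1_idx=2, l2_idx=2, offset=28
L1[2] = 0
L2[0][2] = 96
paddr = 96 * 32 + 28 = 3100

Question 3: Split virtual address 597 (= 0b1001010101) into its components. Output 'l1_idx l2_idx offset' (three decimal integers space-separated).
Answer: 2 2 21

Derivation:
vaddr = 597 = 0b1001010101
  top 2 bits -> l1_idx = 2
  next 3 bits -> l2_idx = 2
  bottom 5 bits -> offset = 21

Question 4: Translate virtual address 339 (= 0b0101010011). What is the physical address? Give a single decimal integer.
Answer: 691

Derivation:
vaddr = 339 = 0b0101010011
Split: l1_idx=1, l2_idx=2, offset=19
L1[1] = 1
L2[1][2] = 21
paddr = 21 * 32 + 19 = 691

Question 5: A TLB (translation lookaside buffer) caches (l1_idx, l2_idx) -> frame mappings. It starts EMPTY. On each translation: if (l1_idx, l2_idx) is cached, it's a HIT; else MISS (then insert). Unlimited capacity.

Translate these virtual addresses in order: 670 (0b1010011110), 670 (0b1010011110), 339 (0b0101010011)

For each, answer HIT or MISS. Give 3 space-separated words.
Answer: MISS HIT MISS

Derivation:
vaddr=670: (2,4) not in TLB -> MISS, insert
vaddr=670: (2,4) in TLB -> HIT
vaddr=339: (1,2) not in TLB -> MISS, insert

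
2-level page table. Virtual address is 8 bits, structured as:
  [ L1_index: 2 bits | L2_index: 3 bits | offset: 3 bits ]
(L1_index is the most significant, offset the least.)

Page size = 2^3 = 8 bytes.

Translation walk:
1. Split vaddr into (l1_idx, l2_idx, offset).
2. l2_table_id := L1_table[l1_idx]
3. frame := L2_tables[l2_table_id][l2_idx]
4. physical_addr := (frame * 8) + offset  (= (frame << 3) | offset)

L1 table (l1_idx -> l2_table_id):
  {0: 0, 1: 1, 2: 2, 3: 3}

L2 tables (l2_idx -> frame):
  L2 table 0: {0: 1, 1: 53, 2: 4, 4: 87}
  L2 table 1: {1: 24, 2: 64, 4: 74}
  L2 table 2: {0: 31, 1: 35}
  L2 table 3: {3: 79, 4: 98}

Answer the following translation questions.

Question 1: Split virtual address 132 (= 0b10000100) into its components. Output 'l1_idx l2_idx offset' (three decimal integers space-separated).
Answer: 2 0 4

Derivation:
vaddr = 132 = 0b10000100
  top 2 bits -> l1_idx = 2
  next 3 bits -> l2_idx = 0
  bottom 3 bits -> offset = 4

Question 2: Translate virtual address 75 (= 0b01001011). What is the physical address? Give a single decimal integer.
Answer: 195

Derivation:
vaddr = 75 = 0b01001011
Split: l1_idx=1, l2_idx=1, offset=3
L1[1] = 1
L2[1][1] = 24
paddr = 24 * 8 + 3 = 195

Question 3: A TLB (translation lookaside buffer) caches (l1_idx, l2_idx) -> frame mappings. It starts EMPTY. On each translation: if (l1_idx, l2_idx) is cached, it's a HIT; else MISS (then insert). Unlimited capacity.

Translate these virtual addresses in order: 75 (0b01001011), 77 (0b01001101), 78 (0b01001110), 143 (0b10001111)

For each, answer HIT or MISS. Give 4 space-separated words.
Answer: MISS HIT HIT MISS

Derivation:
vaddr=75: (1,1) not in TLB -> MISS, insert
vaddr=77: (1,1) in TLB -> HIT
vaddr=78: (1,1) in TLB -> HIT
vaddr=143: (2,1) not in TLB -> MISS, insert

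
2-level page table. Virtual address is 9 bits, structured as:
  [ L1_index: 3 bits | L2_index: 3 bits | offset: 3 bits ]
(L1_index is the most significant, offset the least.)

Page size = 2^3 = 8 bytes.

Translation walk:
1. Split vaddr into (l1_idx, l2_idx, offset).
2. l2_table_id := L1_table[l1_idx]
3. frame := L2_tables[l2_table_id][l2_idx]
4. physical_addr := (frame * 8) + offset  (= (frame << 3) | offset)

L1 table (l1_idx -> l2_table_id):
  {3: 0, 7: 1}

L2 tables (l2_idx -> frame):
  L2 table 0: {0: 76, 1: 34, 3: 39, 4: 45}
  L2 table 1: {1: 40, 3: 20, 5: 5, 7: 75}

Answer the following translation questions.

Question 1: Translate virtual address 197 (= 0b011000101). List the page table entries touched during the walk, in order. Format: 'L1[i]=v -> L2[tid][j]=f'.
vaddr = 197 = 0b011000101
Split: l1_idx=3, l2_idx=0, offset=5

Answer: L1[3]=0 -> L2[0][0]=76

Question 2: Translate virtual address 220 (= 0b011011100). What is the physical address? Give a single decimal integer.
Answer: 316

Derivation:
vaddr = 220 = 0b011011100
Split: l1_idx=3, l2_idx=3, offset=4
L1[3] = 0
L2[0][3] = 39
paddr = 39 * 8 + 4 = 316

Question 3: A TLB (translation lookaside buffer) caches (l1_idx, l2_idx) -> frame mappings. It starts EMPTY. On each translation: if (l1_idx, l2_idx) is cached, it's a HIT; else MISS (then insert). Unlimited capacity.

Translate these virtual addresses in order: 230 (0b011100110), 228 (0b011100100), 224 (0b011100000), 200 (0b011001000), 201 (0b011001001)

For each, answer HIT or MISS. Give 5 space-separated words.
Answer: MISS HIT HIT MISS HIT

Derivation:
vaddr=230: (3,4) not in TLB -> MISS, insert
vaddr=228: (3,4) in TLB -> HIT
vaddr=224: (3,4) in TLB -> HIT
vaddr=200: (3,1) not in TLB -> MISS, insert
vaddr=201: (3,1) in TLB -> HIT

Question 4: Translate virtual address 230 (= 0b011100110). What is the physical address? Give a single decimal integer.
vaddr = 230 = 0b011100110
Split: l1_idx=3, l2_idx=4, offset=6
L1[3] = 0
L2[0][4] = 45
paddr = 45 * 8 + 6 = 366

Answer: 366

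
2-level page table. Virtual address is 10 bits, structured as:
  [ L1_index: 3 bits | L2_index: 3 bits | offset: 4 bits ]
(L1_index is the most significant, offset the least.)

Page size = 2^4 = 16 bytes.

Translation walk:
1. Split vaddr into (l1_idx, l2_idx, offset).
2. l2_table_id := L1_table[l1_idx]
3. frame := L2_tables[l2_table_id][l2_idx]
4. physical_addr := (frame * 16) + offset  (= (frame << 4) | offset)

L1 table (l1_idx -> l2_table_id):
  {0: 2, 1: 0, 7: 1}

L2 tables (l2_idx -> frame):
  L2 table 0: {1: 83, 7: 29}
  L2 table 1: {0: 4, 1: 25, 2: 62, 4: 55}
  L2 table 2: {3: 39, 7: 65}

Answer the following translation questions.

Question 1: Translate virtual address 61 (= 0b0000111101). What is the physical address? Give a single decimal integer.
vaddr = 61 = 0b0000111101
Split: l1_idx=0, l2_idx=3, offset=13
L1[0] = 2
L2[2][3] = 39
paddr = 39 * 16 + 13 = 637

Answer: 637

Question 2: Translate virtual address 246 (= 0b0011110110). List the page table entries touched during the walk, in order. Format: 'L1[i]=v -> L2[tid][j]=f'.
vaddr = 246 = 0b0011110110
Split: l1_idx=1, l2_idx=7, offset=6

Answer: L1[1]=0 -> L2[0][7]=29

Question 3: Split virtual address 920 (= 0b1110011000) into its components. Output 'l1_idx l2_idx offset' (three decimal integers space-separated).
vaddr = 920 = 0b1110011000
  top 3 bits -> l1_idx = 7
  next 3 bits -> l2_idx = 1
  bottom 4 bits -> offset = 8

Answer: 7 1 8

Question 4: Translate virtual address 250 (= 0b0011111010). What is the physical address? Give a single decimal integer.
Answer: 474

Derivation:
vaddr = 250 = 0b0011111010
Split: l1_idx=1, l2_idx=7, offset=10
L1[1] = 0
L2[0][7] = 29
paddr = 29 * 16 + 10 = 474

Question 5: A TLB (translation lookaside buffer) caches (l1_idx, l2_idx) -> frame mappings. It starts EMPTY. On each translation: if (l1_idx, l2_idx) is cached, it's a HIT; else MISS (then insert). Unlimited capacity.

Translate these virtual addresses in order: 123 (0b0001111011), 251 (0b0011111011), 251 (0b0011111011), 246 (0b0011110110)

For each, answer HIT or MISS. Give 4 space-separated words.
Answer: MISS MISS HIT HIT

Derivation:
vaddr=123: (0,7) not in TLB -> MISS, insert
vaddr=251: (1,7) not in TLB -> MISS, insert
vaddr=251: (1,7) in TLB -> HIT
vaddr=246: (1,7) in TLB -> HIT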